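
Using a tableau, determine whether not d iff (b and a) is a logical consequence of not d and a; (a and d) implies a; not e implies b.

Initial set: {(not d and a); ((a and d) implies a); (not e implies b); not (not d iff (b and a))}.
(not d and a): α-rule — add not d, a.
((a and d) implies a): β-rule — branch into not (a and d)  //  a.
  branch 1 (add not (a and d)):
    (not e implies b): β-rule — branch into not not e  //  b.
      branch 1.1 (add not not e):
        not (not d iff (b and a)): β-rule — branch into not d, not (b and a)  //  not not d, (b and a).
          branch 1.1.1 (add not d, not (b and a)):
            not (a and d): β-rule — branch into not a  //  not d.
              branch 1.1.1.1 (add not a):
                × closes — contains both a and not a.
              branch 1.1.1.2 (add not d):
                not (b and a): β-rule — branch into not b  //  not a.
                  branch 1.1.1.2.1 (add not b):
                    ○ open, literals {a=1, b=0, d=0, e=1}.
                  branch 1.1.1.2.2 (add not a):
                    × closes — contains both a and not a.
          branch 1.1.2 (add not not d, (b and a)):
            × closes — contains both d and not d.
      branch 1.2 (add b):
        not (not d iff (b and a)): β-rule — branch into not d, not (b and a)  //  not not d, (b and a).
          branch 1.2.1 (add not d, not (b and a)):
            not (a and d): β-rule — branch into not a  //  not d.
              branch 1.2.1.1 (add not a):
                × closes — contains both a and not a.
              branch 1.2.1.2 (add not d):
                not (b and a): β-rule — branch into not b  //  not a.
                  branch 1.2.1.2.1 (add not b):
                    × closes — contains both b and not b.
                  branch 1.2.1.2.2 (add not a):
                    × closes — contains both a and not a.
          branch 1.2.2 (add not not d, (b and a)):
            × closes — contains both d and not d.
  branch 2 (add a):
    (not e implies b): β-rule — branch into not not e  //  b.
      branch 2.1 (add not not e):
        not (not d iff (b and a)): β-rule — branch into not d, not (b and a)  //  not not d, (b and a).
          branch 2.1.1 (add not d, not (b and a)):
            not (b and a): β-rule — branch into not b  //  not a.
              branch 2.1.1.1 (add not b):
                ○ open, literals {a=1, b=0, d=0, e=1}.
              branch 2.1.1.2 (add not a):
                × closes — contains both a and not a.
          branch 2.1.2 (add not not d, (b and a)):
            × closes — contains both d and not d.
      branch 2.2 (add b):
        not (not d iff (b and a)): β-rule — branch into not d, not (b and a)  //  not not d, (b and a).
          branch 2.2.1 (add not d, not (b and a)):
            not (b and a): β-rule — branch into not b  //  not a.
              branch 2.2.1.1 (add not b):
                × closes — contains both b and not b.
              branch 2.2.1.2 (add not a):
                × closes — contains both a and not a.
          branch 2.2.2 (add not not d, (b and a)):
            × closes — contains both d and not d.
12 branches closed, 2 open.
An open branch gives a countermodel: a=1, b=0, d=0, e=1 (unmentioned atoms arbitrary); the premises hold there but the conclusion fails.

No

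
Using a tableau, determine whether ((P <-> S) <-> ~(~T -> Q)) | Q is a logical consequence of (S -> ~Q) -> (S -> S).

Initial set: {((S -> ~Q) -> (S -> S)); ~(((P <-> S) <-> ~(~T -> Q)) | Q)}.
~(((P <-> S) <-> ~(~T -> Q)) | Q): α-rule — add ~((P <-> S) <-> ~(~T -> Q)), ~Q.
((S -> ~Q) -> (S -> S)): β-rule — branch into ~(S -> ~Q)  //  (S -> S).
  branch 1 (add ~(S -> ~Q)):
    ~(S -> ~Q): α-rule — add S, ~~Q.
    × closes — contains both Q and ~Q.
  branch 2 (add (S -> S)):
    ~((P <-> S) <-> ~(~T -> Q)): β-rule — branch into (P <-> S), ~~(~T -> Q)  //  ~(P <-> S), ~(~T -> Q).
      branch 2.1 (add (P <-> S), ~~(~T -> Q)):
        (S -> S): β-rule — branch into ~S  //  S.
          branch 2.1.1 (add ~S):
            (P <-> S): β-rule — branch into P, S  //  ~P, ~S.
              branch 2.1.1.1 (add P, S):
                × closes — contains both S and ~S.
              branch 2.1.1.2 (add ~P, ~S):
                ~~(~T -> Q): β-rule — branch into ~~T  //  Q.
                  branch 2.1.1.2.1 (add ~~T):
                    ○ open, literals {P=0, Q=0, S=0, T=1}.
                  branch 2.1.1.2.2 (add Q):
                    × closes — contains both Q and ~Q.
          branch 2.1.2 (add S):
            (P <-> S): β-rule — branch into P, S  //  ~P, ~S.
              branch 2.1.2.1 (add P, S):
                ~~(~T -> Q): β-rule — branch into ~~T  //  Q.
                  branch 2.1.2.1.1 (add ~~T):
                    ○ open, literals {P=1, Q=0, S=1, T=1}.
                  branch 2.1.2.1.2 (add Q):
                    × closes — contains both Q and ~Q.
              branch 2.1.2.2 (add ~P, ~S):
                × closes — contains both S and ~S.
      branch 2.2 (add ~(P <-> S), ~(~T -> Q)):
        ~(~T -> Q): α-rule — add ~T, ~Q.
        (S -> S): β-rule — branch into ~S  //  S.
          branch 2.2.1 (add ~S):
            ~(P <-> S): β-rule — branch into P, ~S  //  ~P, S.
              branch 2.2.1.1 (add P, ~S):
                ○ open, literals {P=1, Q=0, S=0, T=0}.
              branch 2.2.1.2 (add ~P, S):
                × closes — contains both S and ~S.
          branch 2.2.2 (add S):
            ~(P <-> S): β-rule — branch into P, ~S  //  ~P, S.
              branch 2.2.2.1 (add P, ~S):
                × closes — contains both S and ~S.
              branch 2.2.2.2 (add ~P, S):
                ○ open, literals {P=0, Q=0, S=1, T=0}.
7 branches closed, 4 open.
An open branch gives a countermodel: P=0, Q=0, S=0, T=1 (unmentioned atoms arbitrary); the premises hold there but the conclusion fails.

No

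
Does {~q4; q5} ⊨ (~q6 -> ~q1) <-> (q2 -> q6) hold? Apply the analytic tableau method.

No

Initial set: {~q4; q5; ~((~q6 -> ~q1) <-> (q2 -> q6))}.
~((~q6 -> ~q1) <-> (q2 -> q6)): β-rule — branch into (~q6 -> ~q1), ~(q2 -> q6)  //  ~(~q6 -> ~q1), (q2 -> q6).
  branch 1 (add (~q6 -> ~q1), ~(q2 -> q6)):
    ~(q2 -> q6): α-rule — add q2, ~q6.
    (~q6 -> ~q1): β-rule — branch into ~~q6  //  ~q1.
      branch 1.1 (add ~~q6):
        × closes — contains both q6 and ~q6.
      branch 1.2 (add ~q1):
        ○ open, literals {q1=F, q2=T, q4=F, q5=T, q6=F}.
  branch 2 (add ~(~q6 -> ~q1), (q2 -> q6)):
    ~(~q6 -> ~q1): α-rule — add ~q6, ~~q1.
    (q2 -> q6): β-rule — branch into ~q2  //  q6.
      branch 2.1 (add ~q2):
        ○ open, literals {q1=T, q2=F, q4=F, q5=T, q6=F}.
      branch 2.2 (add q6):
        × closes — contains both q6 and ~q6.
2 branches closed, 2 open.
An open branch gives a countermodel: q1=F, q2=T, q4=F, q5=T, q6=F (unmentioned atoms arbitrary); the premises hold there but the conclusion fails.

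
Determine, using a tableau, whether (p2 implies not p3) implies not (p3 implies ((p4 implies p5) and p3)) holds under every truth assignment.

Not valid

Assume the negation and expand:
Initial set: {not ((p2 implies not p3) implies not (p3 implies ((p4 implies p5) and p3)))}.
not ((p2 implies not p3) implies not (p3 implies ((p4 implies p5) and p3))): α-rule — add (p2 implies not p3), not not (p3 implies ((p4 implies p5) and p3)).
(p2 implies not p3): β-rule — branch into not p2  //  not p3.
  branch 1 (add not p2):
    not not (p3 implies ((p4 implies p5) and p3)): β-rule — branch into not p3  //  ((p4 implies p5) and p3).
      branch 1.1 (add not p3):
        ○ open, literals {p2=F, p3=F}.
      branch 1.2 (add ((p4 implies p5) and p3)):
        ((p4 implies p5) and p3): α-rule — add (p4 implies p5), p3.
        (p4 implies p5): β-rule — branch into not p4  //  p5.
          branch 1.2.1 (add not p4):
            ○ open, literals {p2=F, p3=T, p4=F}.
          branch 1.2.2 (add p5):
            ○ open, literals {p2=F, p3=T, p5=T}.
  branch 2 (add not p3):
    not not (p3 implies ((p4 implies p5) and p3)): β-rule — branch into not p3  //  ((p4 implies p5) and p3).
      branch 2.1 (add not p3):
        ○ open, literals {p3=F}.
      branch 2.2 (add ((p4 implies p5) and p3)):
        ((p4 implies p5) and p3): α-rule — add (p4 implies p5), p3.
        × closes — contains both p3 and not p3.
1 branch closed, 4 open.
An open branch gives a countermodel: p2=F, p3=F (unmentioned atoms arbitrary); under it the original formula is false.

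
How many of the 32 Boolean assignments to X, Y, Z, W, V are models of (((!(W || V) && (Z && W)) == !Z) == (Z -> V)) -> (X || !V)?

Initial set: {((((!(W || V) && (Z && W)) == !Z) == (Z -> V)) -> (X || !V))}.
((((!(W || V) && (Z && W)) == !Z) == (Z -> V)) -> (X || !V)): β-rule — branch into !(((!(W || V) && (Z && W)) == !Z) == (Z -> V))  //  (X || !V).
  branch 1 (add !(((!(W || V) && (Z && W)) == !Z) == (Z -> V))):
    !(((!(W || V) && (Z && W)) == !Z) == (Z -> V)): β-rule — branch into ((!(W || V) && (Z && W)) == !Z), !(Z -> V)  //  !((!(W || V) && (Z && W)) == !Z), (Z -> V).
      branch 1.1 (add ((!(W || V) && (Z && W)) == !Z), !(Z -> V)):
        !(Z -> V): α-rule — add Z, !V.
        ((!(W || V) && (Z && W)) == !Z): β-rule — branch into (!(W || V) && (Z && W)), !Z  //  !(!(W || V) && (Z && W)), !!Z.
          branch 1.1.1 (add (!(W || V) && (Z && W)), !Z):
            × closes — contains both Z and !Z.
          branch 1.1.2 (add !(!(W || V) && (Z && W)), !!Z):
            !(!(W || V) && (Z && W)): β-rule — branch into !!(W || V)  //  !(Z && W).
              branch 1.1.2.1 (add !!(W || V)):
                !!(W || V): β-rule — branch into W  //  V.
                  branch 1.1.2.1.1 (add W):
                    ○ open, literals {V=F, W=T, Z=T}.
                  branch 1.1.2.1.2 (add V):
                    × closes — contains both V and !V.
              branch 1.1.2.2 (add !(Z && W)):
                !(Z && W): β-rule — branch into !Z  //  !W.
                  branch 1.1.2.2.1 (add !Z):
                    × closes — contains both Z and !Z.
                  branch 1.1.2.2.2 (add !W):
                    ○ open, literals {V=F, W=F, Z=T}.
      branch 1.2 (add !((!(W || V) && (Z && W)) == !Z), (Z -> V)):
        !((!(W || V) && (Z && W)) == !Z): β-rule — branch into (!(W || V) && (Z && W)), !!Z  //  !(!(W || V) && (Z && W)), !Z.
          branch 1.2.1 (add (!(W || V) && (Z && W)), !!Z):
            (!(W || V) && (Z && W)): α-rule — add !(W || V), (Z && W).
            !(W || V): α-rule — add !W, !V.
            (Z && W): α-rule — add Z, W.
            × closes — contains both W and !W.
          branch 1.2.2 (add !(!(W || V) && (Z && W)), !Z):
            (Z -> V): β-rule — branch into !Z  //  V.
              branch 1.2.2.1 (add !Z):
                !(!(W || V) && (Z && W)): β-rule — branch into !!(W || V)  //  !(Z && W).
                  branch 1.2.2.1.1 (add !!(W || V)):
                    !!(W || V): β-rule — branch into W  //  V.
                      branch 1.2.2.1.1.1 (add W):
                        ○ open, literals {W=T, Z=F}.
                      branch 1.2.2.1.1.2 (add V):
                        ○ open, literals {V=T, Z=F}.
                  branch 1.2.2.1.2 (add !(Z && W)):
                    !(Z && W): β-rule — branch into !Z  //  !W.
                      branch 1.2.2.1.2.1 (add !Z):
                        ○ open, literals {Z=F}.
                      branch 1.2.2.1.2.2 (add !W):
                        ○ open, literals {W=F, Z=F}.
              branch 1.2.2.2 (add V):
                !(!(W || V) && (Z && W)): β-rule — branch into !!(W || V)  //  !(Z && W).
                  branch 1.2.2.2.1 (add !!(W || V)):
                    !!(W || V): β-rule — branch into W  //  V.
                      branch 1.2.2.2.1.1 (add W):
                        ○ open, literals {V=T, W=T, Z=F}.
                      branch 1.2.2.2.1.2 (add V):
                        ○ open, literals {V=T, Z=F}.
                  branch 1.2.2.2.2 (add !(Z && W)):
                    !(Z && W): β-rule — branch into !Z  //  !W.
                      branch 1.2.2.2.2.1 (add !Z):
                        ○ open, literals {V=T, Z=F}.
                      branch 1.2.2.2.2.2 (add !W):
                        ○ open, literals {V=T, W=F, Z=F}.
  branch 2 (add (X || !V)):
    (X || !V): β-rule — branch into X  //  !V.
      branch 2.1 (add X):
        ○ open, literals {X=T}.
      branch 2.2 (add !V):
        ○ open, literals {V=F}.
4 branches closed, 12 open.
Each open branch fixes some atoms; the unmentioned ones are free. Counting distinct full assignments: branch {V=F, W=T, Z=T} (X, Y) contributes 4 new; branch {V=F, W=F, Z=T} (X, Y) contributes 4 new; branch {W=T, Z=F} (X, Y, V) contributes 8 new; branch {V=T, Z=F} (X, Y, W) contributes 4 new; branch {Z=F} (X, Y, W, V) contributes 4 new; branch {W=F, Z=F} (X, Y, V) contributes 0 new; branch {V=T, W=T, Z=F} (X, Y) contributes 0 new; branch {V=T, Z=F} (X, Y, W) contributes 0 new; branch {V=T, Z=F} (X, Y, W) contributes 0 new; branch {V=T, W=F, Z=F} (X, Y) contributes 0 new; branch {X=T} (Y, Z, W, V) contributes 4 new; branch {V=F} (X, Y, Z, W) contributes 0 new. Total: 28.

28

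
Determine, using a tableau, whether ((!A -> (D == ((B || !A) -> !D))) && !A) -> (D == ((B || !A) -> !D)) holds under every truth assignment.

Assume the negation and expand:
Initial set: {F (((!A -> (D == ((B || !A) -> !D))) && !A) -> (D == ((B || !A) -> !D)))}.
F (((!A -> (D == ((B || !A) -> !D))) && !A) -> (D == ((B || !A) -> !D))): α-rule — add T ((!A -> (D == ((B || !A) -> !D))) && !A), F (D == ((B || !A) -> !D)).
T ((!A -> (D == ((B || !A) -> !D))) && !A): α-rule — add T (!A -> (D == ((B || !A) -> !D))), T !A.
F (D == ((B || !A) -> !D)): β-rule — branch into T D, F ((B || !A) -> !D)  //  F D, T ((B || !A) -> !D).
  branch 1 (add T D, F ((B || !A) -> !D)):
    F ((B || !A) -> !D): α-rule — add T (B || !A), F !D.
    T (!A -> (D == ((B || !A) -> !D))): β-rule — branch into F !A  //  T (D == ((B || !A) -> !D)).
      branch 1.1 (add F !A):
        × closes — contains both A and !A.
      branch 1.2 (add T (D == ((B || !A) -> !D))):
        T (B || !A): β-rule — branch into T B  //  T !A.
          branch 1.2.1 (add T B):
            T (D == ((B || !A) -> !D)): β-rule — branch into T D, T ((B || !A) -> !D)  //  F D, F ((B || !A) -> !D).
              branch 1.2.1.1 (add T D, T ((B || !A) -> !D)):
                T ((B || !A) -> !D): β-rule — branch into F (B || !A)  //  T !D.
                  branch 1.2.1.1.1 (add F (B || !A)):
                    F (B || !A): α-rule — add F B, F !A.
                    × closes — contains both B and !B.
                  branch 1.2.1.1.2 (add T !D):
                    × closes — contains both D and !D.
              branch 1.2.1.2 (add F D, F ((B || !A) -> !D)):
                × closes — contains both D and !D.
          branch 1.2.2 (add T !A):
            T (D == ((B || !A) -> !D)): β-rule — branch into T D, T ((B || !A) -> !D)  //  F D, F ((B || !A) -> !D).
              branch 1.2.2.1 (add T D, T ((B || !A) -> !D)):
                T ((B || !A) -> !D): β-rule — branch into F (B || !A)  //  T !D.
                  branch 1.2.2.1.1 (add F (B || !A)):
                    F (B || !A): α-rule — add F B, F !A.
                    × closes — contains both A and !A.
                  branch 1.2.2.1.2 (add T !D):
                    × closes — contains both D and !D.
              branch 1.2.2.2 (add F D, F ((B || !A) -> !D)):
                × closes — contains both D and !D.
  branch 2 (add F D, T ((B || !A) -> !D)):
    T (!A -> (D == ((B || !A) -> !D))): β-rule — branch into F !A  //  T (D == ((B || !A) -> !D)).
      branch 2.1 (add F !A):
        × closes — contains both A and !A.
      branch 2.2 (add T (D == ((B || !A) -> !D))):
        T ((B || !A) -> !D): β-rule — branch into F (B || !A)  //  T !D.
          branch 2.2.1 (add F (B || !A)):
            F (B || !A): α-rule — add F B, F !A.
            × closes — contains both A and !A.
          branch 2.2.2 (add T !D):
            T (D == ((B || !A) -> !D)): β-rule — branch into T D, T ((B || !A) -> !D)  //  F D, F ((B || !A) -> !D).
              branch 2.2.2.1 (add T D, T ((B || !A) -> !D)):
                × closes — contains both D and !D.
              branch 2.2.2.2 (add F D, F ((B || !A) -> !D)):
                F ((B || !A) -> !D): α-rule — add T (B || !A), F !D.
                × closes — contains both D and !D.
All 11 branches close.
Every branch closed, so the negation is unsatisfiable and the formula is valid.

Valid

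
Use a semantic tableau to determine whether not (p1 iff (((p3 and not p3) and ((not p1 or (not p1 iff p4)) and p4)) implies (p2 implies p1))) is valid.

Assume the negation and expand:
Initial set: {not not (p1 iff (((p3 and not p3) and ((not p1 or (not p1 iff p4)) and p4)) implies (p2 implies p1)))}.
not not (p1 iff (((p3 and not p3) and ((not p1 or (not p1 iff p4)) and p4)) implies (p2 implies p1))): β-rule — branch into p1, (((p3 and not p3) and ((not p1 or (not p1 iff p4)) and p4)) implies (p2 implies p1))  //  not p1, not (((p3 and not p3) and ((not p1 or (not p1 iff p4)) and p4)) implies (p2 implies p1)).
  branch 1 (add p1, (((p3 and not p3) and ((not p1 or (not p1 iff p4)) and p4)) implies (p2 implies p1))):
    (((p3 and not p3) and ((not p1 or (not p1 iff p4)) and p4)) implies (p2 implies p1)): β-rule — branch into not ((p3 and not p3) and ((not p1 or (not p1 iff p4)) and p4))  //  (p2 implies p1).
      branch 1.1 (add not ((p3 and not p3) and ((not p1 or (not p1 iff p4)) and p4))):
        not ((p3 and not p3) and ((not p1 or (not p1 iff p4)) and p4)): β-rule — branch into not (p3 and not p3)  //  not ((not p1 or (not p1 iff p4)) and p4).
          branch 1.1.1 (add not (p3 and not p3)):
            not (p3 and not p3): β-rule — branch into not p3  //  not not p3.
              branch 1.1.1.1 (add not p3):
                ○ open, literals {p1=1, p3=0}.
              branch 1.1.1.2 (add not not p3):
                ○ open, literals {p1=1, p3=1}.
          branch 1.1.2 (add not ((not p1 or (not p1 iff p4)) and p4)):
            not ((not p1 or (not p1 iff p4)) and p4): β-rule — branch into not (not p1 or (not p1 iff p4))  //  not p4.
              branch 1.1.2.1 (add not (not p1 or (not p1 iff p4))):
                not (not p1 or (not p1 iff p4)): α-rule — add not not p1, not (not p1 iff p4).
                not (not p1 iff p4): β-rule — branch into not p1, not p4  //  not not p1, p4.
                  branch 1.1.2.1.1 (add not p1, not p4):
                    × closes — contains both p1 and not p1.
                  branch 1.1.2.1.2 (add not not p1, p4):
                    ○ open, literals {p1=1, p4=1}.
              branch 1.1.2.2 (add not p4):
                ○ open, literals {p1=1, p4=0}.
      branch 1.2 (add (p2 implies p1)):
        (p2 implies p1): β-rule — branch into not p2  //  p1.
          branch 1.2.1 (add not p2):
            ○ open, literals {p1=1, p2=0}.
          branch 1.2.2 (add p1):
            ○ open, literals {p1=1}.
  branch 2 (add not p1, not (((p3 and not p3) and ((not p1 or (not p1 iff p4)) and p4)) implies (p2 implies p1))):
    not (((p3 and not p3) and ((not p1 or (not p1 iff p4)) and p4)) implies (p2 implies p1)): α-rule — add ((p3 and not p3) and ((not p1 or (not p1 iff p4)) and p4)), not (p2 implies p1).
    ((p3 and not p3) and ((not p1 or (not p1 iff p4)) and p4)): α-rule — add (p3 and not p3), ((not p1 or (not p1 iff p4)) and p4).
    not (p2 implies p1): α-rule — add p2, not p1.
    (p3 and not p3): α-rule — add p3, not p3.
    × closes — contains both p3 and not p3.
2 branches closed, 6 open.
An open branch gives a countermodel: p1=1, p3=0 (unmentioned atoms arbitrary); under it the original formula is false.

Not valid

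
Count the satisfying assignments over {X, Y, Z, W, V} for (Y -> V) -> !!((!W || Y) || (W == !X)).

Initial set: {((Y -> V) -> !!((!W || Y) || (W == !X)))}.
((Y -> V) -> !!((!W || Y) || (W == !X))): β-rule — branch into !(Y -> V)  //  !!((!W || Y) || (W == !X)).
  branch 1 (add !(Y -> V)):
    !(Y -> V): α-rule — add Y, !V.
    ○ open, literals {V=false, Y=true}.
  branch 2 (add !!((!W || Y) || (W == !X))):
    !!((!W || Y) || (W == !X)): drop double negation, giving ((!W || Y) || (W == !X)).
    ((!W || Y) || (W == !X)): β-rule — branch into (!W || Y)  //  (W == !X).
      branch 2.1 (add (!W || Y)):
        (!W || Y): β-rule — branch into !W  //  Y.
          branch 2.1.1 (add !W):
            ○ open, literals {W=false}.
          branch 2.1.2 (add Y):
            ○ open, literals {Y=true}.
      branch 2.2 (add (W == !X)):
        (W == !X): β-rule — branch into W, !X  //  !W, !!X.
          branch 2.2.1 (add W, !X):
            ○ open, literals {W=true, X=false}.
          branch 2.2.2 (add !W, !!X):
            ○ open, literals {W=false, X=true}.
0 branches closed, 5 open.
Each open branch fixes some atoms; the unmentioned ones are free. Counting distinct full assignments: branch {V=false, Y=true} (X, Z, W) contributes 8 new; branch {W=false} (X, Y, Z, V) contributes 12 new; branch {Y=true} (X, Z, W, V) contributes 4 new; branch {W=true, X=false} (Y, Z, V) contributes 4 new; branch {W=false, X=true} (Y, Z, V) contributes 0 new. Total: 28.

28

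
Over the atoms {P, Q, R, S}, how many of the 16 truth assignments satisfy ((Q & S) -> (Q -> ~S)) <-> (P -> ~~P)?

12

Initial set: {T (((Q & S) -> (Q -> ~S)) <-> (P -> ~~P))}.
T (((Q & S) -> (Q -> ~S)) <-> (P -> ~~P)): β-rule — branch into T ((Q & S) -> (Q -> ~S)), T (P -> ~~P)  //  F ((Q & S) -> (Q -> ~S)), F (P -> ~~P).
  branch 1 (add T ((Q & S) -> (Q -> ~S)), T (P -> ~~P)):
    T ((Q & S) -> (Q -> ~S)): β-rule — branch into F (Q & S)  //  T (Q -> ~S).
      branch 1.1 (add F (Q & S)):
        T (P -> ~~P): β-rule — branch into F P  //  T ~~P.
          branch 1.1.1 (add F P):
            F (Q & S): β-rule — branch into F Q  //  F S.
              branch 1.1.1.1 (add F Q):
                ○ open, literals {P=0, Q=0}.
              branch 1.1.1.2 (add F S):
                ○ open, literals {P=0, S=0}.
          branch 1.1.2 (add T ~~P):
            T ~~P: drop double negation, giving T P.
            F (Q & S): β-rule — branch into F Q  //  F S.
              branch 1.1.2.1 (add F Q):
                ○ open, literals {P=1, Q=0}.
              branch 1.1.2.2 (add F S):
                ○ open, literals {P=1, S=0}.
      branch 1.2 (add T (Q -> ~S)):
        T (P -> ~~P): β-rule — branch into F P  //  T ~~P.
          branch 1.2.1 (add F P):
            T (Q -> ~S): β-rule — branch into F Q  //  T ~S.
              branch 1.2.1.1 (add F Q):
                ○ open, literals {P=0, Q=0}.
              branch 1.2.1.2 (add T ~S):
                ○ open, literals {P=0, S=0}.
          branch 1.2.2 (add T ~~P):
            T ~~P: drop double negation, giving T P.
            T (Q -> ~S): β-rule — branch into F Q  //  T ~S.
              branch 1.2.2.1 (add F Q):
                ○ open, literals {P=1, Q=0}.
              branch 1.2.2.2 (add T ~S):
                ○ open, literals {P=1, S=0}.
  branch 2 (add F ((Q & S) -> (Q -> ~S)), F (P -> ~~P)):
    F ((Q & S) -> (Q -> ~S)): α-rule — add T (Q & S), F (Q -> ~S).
    F (P -> ~~P): α-rule — add T P, F ~~P.
    T (Q & S): α-rule — add T Q, T S.
    F (Q -> ~S): α-rule — add T Q, F ~S.
    F ~~P: drop double negation, giving F P.
    × closes — contains both P and ~P.
1 branch closed, 8 open.
Each open branch fixes some atoms; the unmentioned ones are free. Counting distinct full assignments: branch {P=0, Q=0} (R, S) contributes 4 new; branch {P=0, S=0} (Q, R) contributes 2 new; branch {P=1, Q=0} (R, S) contributes 4 new; branch {P=1, S=0} (Q, R) contributes 2 new; branch {P=0, Q=0} (R, S) contributes 0 new; branch {P=0, S=0} (Q, R) contributes 0 new; branch {P=1, Q=0} (R, S) contributes 0 new; branch {P=1, S=0} (Q, R) contributes 0 new. Total: 12.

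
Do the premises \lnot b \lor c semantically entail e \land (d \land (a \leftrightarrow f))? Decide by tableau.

Initial set: {(\lnot b \lor c); \lnot (e \land (d \land (a \leftrightarrow f)))}.
(\lnot b \lor c): β-rule — branch into \lnot b  //  c.
  branch 1 (add \lnot b):
    \lnot (e \land (d \land (a \leftrightarrow f))): β-rule — branch into \lnot e  //  \lnot (d \land (a \leftrightarrow f)).
      branch 1.1 (add \lnot e):
        ○ open, literals {b=F, e=F}.
      branch 1.2 (add \lnot (d \land (a \leftrightarrow f))):
        \lnot (d \land (a \leftrightarrow f)): β-rule — branch into \lnot d  //  \lnot (a \leftrightarrow f).
          branch 1.2.1 (add \lnot d):
            ○ open, literals {b=F, d=F}.
          branch 1.2.2 (add \lnot (a \leftrightarrow f)):
            \lnot (a \leftrightarrow f): β-rule — branch into a, \lnot f  //  \lnot a, f.
              branch 1.2.2.1 (add a, \lnot f):
                ○ open, literals {a=T, b=F, f=F}.
              branch 1.2.2.2 (add \lnot a, f):
                ○ open, literals {a=F, b=F, f=T}.
  branch 2 (add c):
    \lnot (e \land (d \land (a \leftrightarrow f))): β-rule — branch into \lnot e  //  \lnot (d \land (a \leftrightarrow f)).
      branch 2.1 (add \lnot e):
        ○ open, literals {c=T, e=F}.
      branch 2.2 (add \lnot (d \land (a \leftrightarrow f))):
        \lnot (d \land (a \leftrightarrow f)): β-rule — branch into \lnot d  //  \lnot (a \leftrightarrow f).
          branch 2.2.1 (add \lnot d):
            ○ open, literals {c=T, d=F}.
          branch 2.2.2 (add \lnot (a \leftrightarrow f)):
            \lnot (a \leftrightarrow f): β-rule — branch into a, \lnot f  //  \lnot a, f.
              branch 2.2.2.1 (add a, \lnot f):
                ○ open, literals {a=T, c=T, f=F}.
              branch 2.2.2.2 (add \lnot a, f):
                ○ open, literals {a=F, c=T, f=T}.
0 branches closed, 8 open.
An open branch gives a countermodel: b=F, e=F (unmentioned atoms arbitrary); the premises hold there but the conclusion fails.

No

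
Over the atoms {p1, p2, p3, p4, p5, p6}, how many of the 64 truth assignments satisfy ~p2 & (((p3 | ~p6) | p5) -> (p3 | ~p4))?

Initial set: {(~p2 & (((p3 | ~p6) | p5) -> (p3 | ~p4)))}.
(~p2 & (((p3 | ~p6) | p5) -> (p3 | ~p4))): α-rule — add ~p2, (((p3 | ~p6) | p5) -> (p3 | ~p4)).
(((p3 | ~p6) | p5) -> (p3 | ~p4)): β-rule — branch into ~((p3 | ~p6) | p5)  //  (p3 | ~p4).
  branch 1 (add ~((p3 | ~p6) | p5)):
    ~((p3 | ~p6) | p5): α-rule — add ~(p3 | ~p6), ~p5.
    ~(p3 | ~p6): α-rule — add ~p3, ~~p6.
    ○ open, literals {p2=0, p3=0, p5=0, p6=1}.
  branch 2 (add (p3 | ~p4)):
    (p3 | ~p4): β-rule — branch into p3  //  ~p4.
      branch 2.1 (add p3):
        ○ open, literals {p2=0, p3=1}.
      branch 2.2 (add ~p4):
        ○ open, literals {p2=0, p4=0}.
0 branches closed, 3 open.
Each open branch fixes some atoms; the unmentioned ones are free. Counting distinct full assignments: branch {p2=0, p3=0, p5=0, p6=1} (p1, p4) contributes 4 new; branch {p2=0, p3=1} (p1, p4, p5, p6) contributes 16 new; branch {p2=0, p4=0} (p1, p3, p5, p6) contributes 6 new. Total: 26.

26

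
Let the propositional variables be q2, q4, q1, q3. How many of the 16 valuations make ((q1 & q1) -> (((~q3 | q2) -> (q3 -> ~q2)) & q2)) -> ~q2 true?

10

Initial set: {(((q1 & q1) -> (((~q3 | q2) -> (q3 -> ~q2)) & q2)) -> ~q2)}.
(((q1 & q1) -> (((~q3 | q2) -> (q3 -> ~q2)) & q2)) -> ~q2): β-rule — branch into ~((q1 & q1) -> (((~q3 | q2) -> (q3 -> ~q2)) & q2))  //  ~q2.
  branch 1 (add ~((q1 & q1) -> (((~q3 | q2) -> (q3 -> ~q2)) & q2))):
    ~((q1 & q1) -> (((~q3 | q2) -> (q3 -> ~q2)) & q2)): α-rule — add (q1 & q1), ~(((~q3 | q2) -> (q3 -> ~q2)) & q2).
    (q1 & q1): α-rule — add q1, q1.
    ~(((~q3 | q2) -> (q3 -> ~q2)) & q2): β-rule — branch into ~((~q3 | q2) -> (q3 -> ~q2))  //  ~q2.
      branch 1.1 (add ~((~q3 | q2) -> (q3 -> ~q2))):
        ~((~q3 | q2) -> (q3 -> ~q2)): α-rule — add (~q3 | q2), ~(q3 -> ~q2).
        ~(q3 -> ~q2): α-rule — add q3, ~~q2.
        (~q3 | q2): β-rule — branch into ~q3  //  q2.
          branch 1.1.1 (add ~q3):
            × closes — contains both q3 and ~q3.
          branch 1.1.2 (add q2):
            ○ open, literals {q1=true, q2=true, q3=true}.
      branch 1.2 (add ~q2):
        ○ open, literals {q1=true, q2=false}.
  branch 2 (add ~q2):
    ○ open, literals {q2=false}.
1 branch closed, 3 open.
Each open branch fixes some atoms; the unmentioned ones are free. Counting distinct full assignments: branch {q1=true, q2=true, q3=true} (q4) contributes 2 new; branch {q1=true, q2=false} (q4, q3) contributes 4 new; branch {q2=false} (q4, q1, q3) contributes 4 new. Total: 10.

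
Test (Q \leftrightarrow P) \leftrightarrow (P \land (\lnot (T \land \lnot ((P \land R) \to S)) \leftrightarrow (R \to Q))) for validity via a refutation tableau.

Assume the negation and expand:
Initial set: {F ((Q \leftrightarrow P) \leftrightarrow (P \land (\lnot (T \land \lnot ((P \land R) \to S)) \leftrightarrow (R \to Q))))}.
F ((Q \leftrightarrow P) \leftrightarrow (P \land (\lnot (T \land \lnot ((P \land R) \to S)) \leftrightarrow (R \to Q)))): β-rule — branch into T (Q \leftrightarrow P), F (P \land (\lnot (T \land \lnot ((P \land R) \to S)) \leftrightarrow (R \to Q)))  //  F (Q \leftrightarrow P), T (P \land (\lnot (T \land \lnot ((P \land R) \to S)) \leftrightarrow (R \to Q))).
  branch 1 (add T (Q \leftrightarrow P), F (P \land (\lnot (T \land \lnot ((P \land R) \to S)) \leftrightarrow (R \to Q)))):
    T (Q \leftrightarrow P): β-rule — branch into T Q, T P  //  F Q, F P.
      branch 1.1 (add T Q, T P):
        F (P \land (\lnot (T \land \lnot ((P \land R) \to S)) \leftrightarrow (R \to Q))): β-rule — branch into F P  //  F (\lnot (T \land \lnot ((P \land R) \to S)) \leftrightarrow (R \to Q)).
          branch 1.1.1 (add F P):
            × closes — contains both P and \lnot P.
          branch 1.1.2 (add F (\lnot (T \land \lnot ((P \land R) \to S)) \leftrightarrow (R \to Q))):
            F (\lnot (T \land \lnot ((P \land R) \to S)) \leftrightarrow (R \to Q)): β-rule — branch into T \lnot (T \land \lnot ((P \land R) \to S)), F (R \to Q)  //  F \lnot (T \land \lnot ((P \land R) \to S)), T (R \to Q).
              branch 1.1.2.1 (add T \lnot (T \land \lnot ((P \land R) \to S)), F (R \to Q)):
                F (R \to Q): α-rule — add T R, F Q.
                × closes — contains both Q and \lnot Q.
              branch 1.1.2.2 (add F \lnot (T \land \lnot ((P \land R) \to S)), T (R \to Q)):
                F \lnot (T \land \lnot ((P \land R) \to S)): α-rule — add T T, T \lnot ((P \land R) \to S).
                T \lnot ((P \land R) \to S): α-rule — add T (P \land R), F S.
                T (P \land R): α-rule — add T P, T R.
                T (R \to Q): β-rule — branch into F R  //  T Q.
                  branch 1.1.2.2.1 (add F R):
                    × closes — contains both R and \lnot R.
                  branch 1.1.2.2.2 (add T Q):
                    ○ open, literals {P=true, Q=true, R=true, S=false, T=true}.
      branch 1.2 (add F Q, F P):
        F (P \land (\lnot (T \land \lnot ((P \land R) \to S)) \leftrightarrow (R \to Q))): β-rule — branch into F P  //  F (\lnot (T \land \lnot ((P \land R) \to S)) \leftrightarrow (R \to Q)).
          branch 1.2.1 (add F P):
            ○ open, literals {P=false, Q=false}.
          branch 1.2.2 (add F (\lnot (T \land \lnot ((P \land R) \to S)) \leftrightarrow (R \to Q))):
            F (\lnot (T \land \lnot ((P \land R) \to S)) \leftrightarrow (R \to Q)): β-rule — branch into T \lnot (T \land \lnot ((P \land R) \to S)), F (R \to Q)  //  F \lnot (T \land \lnot ((P \land R) \to S)), T (R \to Q).
              branch 1.2.2.1 (add T \lnot (T \land \lnot ((P \land R) \to S)), F (R \to Q)):
                F (R \to Q): α-rule — add T R, F Q.
                T \lnot (T \land \lnot ((P \land R) \to S)): β-rule — branch into F T  //  F \lnot ((P \land R) \to S).
                  branch 1.2.2.1.1 (add F T):
                    ○ open, literals {P=false, Q=false, R=true, T=false}.
                  branch 1.2.2.1.2 (add F \lnot ((P \land R) \to S)):
                    F \lnot ((P \land R) \to S): β-rule — branch into F (P \land R)  //  T S.
                      branch 1.2.2.1.2.1 (add F (P \land R)):
                        F (P \land R): β-rule — branch into F P  //  F R.
                          branch 1.2.2.1.2.1.1 (add F P):
                            ○ open, literals {P=false, Q=false, R=true}.
                          branch 1.2.2.1.2.1.2 (add F R):
                            × closes — contains both R and \lnot R.
                      branch 1.2.2.1.2.2 (add T S):
                        ○ open, literals {P=false, Q=false, R=true, S=true}.
              branch 1.2.2.2 (add F \lnot (T \land \lnot ((P \land R) \to S)), T (R \to Q)):
                F \lnot (T \land \lnot ((P \land R) \to S)): α-rule — add T T, T \lnot ((P \land R) \to S).
                T \lnot ((P \land R) \to S): α-rule — add T (P \land R), F S.
                T (P \land R): α-rule — add T P, T R.
                × closes — contains both P and \lnot P.
  branch 2 (add F (Q \leftrightarrow P), T (P \land (\lnot (T \land \lnot ((P \land R) \to S)) \leftrightarrow (R \to Q)))):
    T (P \land (\lnot (T \land \lnot ((P \land R) \to S)) \leftrightarrow (R \to Q))): α-rule — add T P, T (\lnot (T \land \lnot ((P \land R) \to S)) \leftrightarrow (R \to Q)).
    F (Q \leftrightarrow P): β-rule — branch into T Q, F P  //  F Q, T P.
      branch 2.1 (add T Q, F P):
        × closes — contains both P and \lnot P.
      branch 2.2 (add F Q, T P):
        T (\lnot (T \land \lnot ((P \land R) \to S)) \leftrightarrow (R \to Q)): β-rule — branch into T \lnot (T \land \lnot ((P \land R) \to S)), T (R \to Q)  //  F \lnot (T \land \lnot ((P \land R) \to S)), F (R \to Q).
          branch 2.2.1 (add T \lnot (T \land \lnot ((P \land R) \to S)), T (R \to Q)):
            T \lnot (T \land \lnot ((P \land R) \to S)): β-rule — branch into F T  //  F \lnot ((P \land R) \to S).
              branch 2.2.1.1 (add F T):
                T (R \to Q): β-rule — branch into F R  //  T Q.
                  branch 2.2.1.1.1 (add F R):
                    ○ open, literals {P=true, Q=false, R=false, T=false}.
                  branch 2.2.1.1.2 (add T Q):
                    × closes — contains both Q and \lnot Q.
              branch 2.2.1.2 (add F \lnot ((P \land R) \to S)):
                T (R \to Q): β-rule — branch into F R  //  T Q.
                  branch 2.2.1.2.1 (add F R):
                    F \lnot ((P \land R) \to S): β-rule — branch into F (P \land R)  //  T S.
                      branch 2.2.1.2.1.1 (add F (P \land R)):
                        F (P \land R): β-rule — branch into F P  //  F R.
                          branch 2.2.1.2.1.1.1 (add F P):
                            × closes — contains both P and \lnot P.
                          branch 2.2.1.2.1.1.2 (add F R):
                            ○ open, literals {P=true, Q=false, R=false}.
                      branch 2.2.1.2.1.2 (add T S):
                        ○ open, literals {P=true, Q=false, R=false, S=true}.
                  branch 2.2.1.2.2 (add T Q):
                    × closes — contains both Q and \lnot Q.
          branch 2.2.2 (add F \lnot (T \land \lnot ((P \land R) \to S)), F (R \to Q)):
            F \lnot (T \land \lnot ((P \land R) \to S)): α-rule — add T T, T \lnot ((P \land R) \to S).
            F (R \to Q): α-rule — add T R, F Q.
            T \lnot ((P \land R) \to S): α-rule — add T (P \land R), F S.
            T (P \land R): α-rule — add T P, T R.
            ○ open, literals {P=true, Q=false, R=true, S=false, T=true}.
9 branches closed, 9 open.
An open branch gives a countermodel: P=true, Q=true, R=true, S=false, T=true (unmentioned atoms arbitrary); under it the original formula is false.

Not valid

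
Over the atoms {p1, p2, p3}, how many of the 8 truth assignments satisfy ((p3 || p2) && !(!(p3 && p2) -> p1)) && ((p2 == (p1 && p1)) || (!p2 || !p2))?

Initial set: {(((p3 || p2) && !(!(p3 && p2) -> p1)) && ((p2 == (p1 && p1)) || (!p2 || !p2)))}.
(((p3 || p2) && !(!(p3 && p2) -> p1)) && ((p2 == (p1 && p1)) || (!p2 || !p2))): α-rule — add ((p3 || p2) && !(!(p3 && p2) -> p1)), ((p2 == (p1 && p1)) || (!p2 || !p2)).
((p3 || p2) && !(!(p3 && p2) -> p1)): α-rule — add (p3 || p2), !(!(p3 && p2) -> p1).
!(!(p3 && p2) -> p1): α-rule — add !(p3 && p2), !p1.
((p2 == (p1 && p1)) || (!p2 || !p2)): β-rule — branch into (p2 == (p1 && p1))  //  (!p2 || !p2).
  branch 1 (add (p2 == (p1 && p1))):
    (p3 || p2): β-rule — branch into p3  //  p2.
      branch 1.1 (add p3):
        !(p3 && p2): β-rule — branch into !p3  //  !p2.
          branch 1.1.1 (add !p3):
            × closes — contains both p3 and !p3.
          branch 1.1.2 (add !p2):
            (p2 == (p1 && p1)): β-rule — branch into p2, (p1 && p1)  //  !p2, !(p1 && p1).
              branch 1.1.2.1 (add p2, (p1 && p1)):
                × closes — contains both p2 and !p2.
              branch 1.1.2.2 (add !p2, !(p1 && p1)):
                !(p1 && p1): β-rule — branch into !p1  //  !p1.
                  branch 1.1.2.2.1 (add !p1):
                    ○ open, literals {p1=F, p2=F, p3=T}.
                  branch 1.1.2.2.2 (add !p1):
                    ○ open, literals {p1=F, p2=F, p3=T}.
      branch 1.2 (add p2):
        !(p3 && p2): β-rule — branch into !p3  //  !p2.
          branch 1.2.1 (add !p3):
            (p2 == (p1 && p1)): β-rule — branch into p2, (p1 && p1)  //  !p2, !(p1 && p1).
              branch 1.2.1.1 (add p2, (p1 && p1)):
                (p1 && p1): α-rule — add p1, p1.
                × closes — contains both p1 and !p1.
              branch 1.2.1.2 (add !p2, !(p1 && p1)):
                × closes — contains both p2 and !p2.
          branch 1.2.2 (add !p2):
            × closes — contains both p2 and !p2.
  branch 2 (add (!p2 || !p2)):
    (p3 || p2): β-rule — branch into p3  //  p2.
      branch 2.1 (add p3):
        !(p3 && p2): β-rule — branch into !p3  //  !p2.
          branch 2.1.1 (add !p3):
            × closes — contains both p3 and !p3.
          branch 2.1.2 (add !p2):
            (!p2 || !p2): β-rule — branch into !p2  //  !p2.
              branch 2.1.2.1 (add !p2):
                ○ open, literals {p1=F, p2=F, p3=T}.
              branch 2.1.2.2 (add !p2):
                ○ open, literals {p1=F, p2=F, p3=T}.
      branch 2.2 (add p2):
        !(p3 && p2): β-rule — branch into !p3  //  !p2.
          branch 2.2.1 (add !p3):
            (!p2 || !p2): β-rule — branch into !p2  //  !p2.
              branch 2.2.1.1 (add !p2):
                × closes — contains both p2 and !p2.
              branch 2.2.1.2 (add !p2):
                × closes — contains both p2 and !p2.
          branch 2.2.2 (add !p2):
            × closes — contains both p2 and !p2.
9 branches closed, 4 open.
Each open branch fixes some atoms; the unmentioned ones are free. Counting distinct full assignments: branch {p1=F, p2=F, p3=T} (none free) contributes 1 new; branch {p1=F, p2=F, p3=T} (none free) contributes 0 new; branch {p1=F, p2=F, p3=T} (none free) contributes 0 new; branch {p1=F, p2=F, p3=T} (none free) contributes 0 new. Total: 1.

1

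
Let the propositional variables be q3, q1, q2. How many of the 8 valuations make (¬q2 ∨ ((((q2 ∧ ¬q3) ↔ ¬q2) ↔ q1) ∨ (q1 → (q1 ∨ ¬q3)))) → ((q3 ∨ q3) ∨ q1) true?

Initial set: {((¬q2 ∨ ((((q2 ∧ ¬q3) ↔ ¬q2) ↔ q1) ∨ (q1 → (q1 ∨ ¬q3)))) → ((q3 ∨ q3) ∨ q1))}.
((¬q2 ∨ ((((q2 ∧ ¬q3) ↔ ¬q2) ↔ q1) ∨ (q1 → (q1 ∨ ¬q3)))) → ((q3 ∨ q3) ∨ q1)): β-rule — branch into ¬(¬q2 ∨ ((((q2 ∧ ¬q3) ↔ ¬q2) ↔ q1) ∨ (q1 → (q1 ∨ ¬q3))))  //  ((q3 ∨ q3) ∨ q1).
  branch 1 (add ¬(¬q2 ∨ ((((q2 ∧ ¬q3) ↔ ¬q2) ↔ q1) ∨ (q1 → (q1 ∨ ¬q3))))):
    ¬(¬q2 ∨ ((((q2 ∧ ¬q3) ↔ ¬q2) ↔ q1) ∨ (q1 → (q1 ∨ ¬q3)))): α-rule — add ¬¬q2, ¬((((q2 ∧ ¬q3) ↔ ¬q2) ↔ q1) ∨ (q1 → (q1 ∨ ¬q3))).
    ¬((((q2 ∧ ¬q3) ↔ ¬q2) ↔ q1) ∨ (q1 → (q1 ∨ ¬q3))): α-rule — add ¬(((q2 ∧ ¬q3) ↔ ¬q2) ↔ q1), ¬(q1 → (q1 ∨ ¬q3)).
    ¬(q1 → (q1 ∨ ¬q3)): α-rule — add q1, ¬(q1 ∨ ¬q3).
    ¬(q1 ∨ ¬q3): α-rule — add ¬q1, ¬¬q3.
    × closes — contains both q1 and ¬q1.
  branch 2 (add ((q3 ∨ q3) ∨ q1)):
    ((q3 ∨ q3) ∨ q1): β-rule — branch into (q3 ∨ q3)  //  q1.
      branch 2.1 (add (q3 ∨ q3)):
        (q3 ∨ q3): β-rule — branch into q3  //  q3.
          branch 2.1.1 (add q3):
            ○ open, literals {q3=1}.
          branch 2.1.2 (add q3):
            ○ open, literals {q3=1}.
      branch 2.2 (add q1):
        ○ open, literals {q1=1}.
1 branch closed, 3 open.
Each open branch fixes some atoms; the unmentioned ones are free. Counting distinct full assignments: branch {q3=1} (q1, q2) contributes 4 new; branch {q3=1} (q1, q2) contributes 0 new; branch {q1=1} (q3, q2) contributes 2 new. Total: 6.

6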